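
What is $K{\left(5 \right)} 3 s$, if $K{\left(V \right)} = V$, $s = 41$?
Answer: $615$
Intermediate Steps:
$K{\left(5 \right)} 3 s = 5 \cdot 3 \cdot 41 = 15 \cdot 41 = 615$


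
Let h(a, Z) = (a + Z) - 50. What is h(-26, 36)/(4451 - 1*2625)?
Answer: -20/913 ≈ -0.021906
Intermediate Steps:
h(a, Z) = -50 + Z + a (h(a, Z) = (Z + a) - 50 = -50 + Z + a)
h(-26, 36)/(4451 - 1*2625) = (-50 + 36 - 26)/(4451 - 1*2625) = -40/(4451 - 2625) = -40/1826 = -40*1/1826 = -20/913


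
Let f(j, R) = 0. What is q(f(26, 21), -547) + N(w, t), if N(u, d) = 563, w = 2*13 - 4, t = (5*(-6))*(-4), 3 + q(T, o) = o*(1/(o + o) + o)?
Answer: 599539/2 ≈ 2.9977e+5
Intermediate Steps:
q(T, o) = -3 + o*(o + 1/(2*o)) (q(T, o) = -3 + o*(1/(o + o) + o) = -3 + o*(1/(2*o) + o) = -3 + o*(o + 1/(2*o)))
t = 120 (t = -30*(-4) = 120)
w = 22 (w = 26 - 4 = 22)
q(f(26, 21), -547) + N(w, t) = (-5/2 + (-547)²) + 563 = (-5/2 + 299209) + 563 = 598413/2 + 563 = 599539/2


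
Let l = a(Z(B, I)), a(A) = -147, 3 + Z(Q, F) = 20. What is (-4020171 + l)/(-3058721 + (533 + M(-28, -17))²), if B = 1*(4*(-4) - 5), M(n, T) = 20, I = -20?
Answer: 2010159/1376456 ≈ 1.4604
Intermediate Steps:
B = -21 (B = 1*(-16 - 5) = 1*(-21) = -21)
Z(Q, F) = 17 (Z(Q, F) = -3 + 20 = 17)
l = -147
(-4020171 + l)/(-3058721 + (533 + M(-28, -17))²) = (-4020171 - 147)/(-3058721 + (533 + 20)²) = -4020318/(-3058721 + 553²) = -4020318/(-3058721 + 305809) = -4020318/(-2752912) = -4020318*(-1/2752912) = 2010159/1376456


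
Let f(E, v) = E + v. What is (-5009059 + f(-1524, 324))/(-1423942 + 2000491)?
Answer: -5010259/576549 ≈ -8.6901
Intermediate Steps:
(-5009059 + f(-1524, 324))/(-1423942 + 2000491) = (-5009059 + (-1524 + 324))/(-1423942 + 2000491) = (-5009059 - 1200)/576549 = -5010259*1/576549 = -5010259/576549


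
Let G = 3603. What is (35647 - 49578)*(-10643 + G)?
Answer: 98074240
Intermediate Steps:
(35647 - 49578)*(-10643 + G) = (35647 - 49578)*(-10643 + 3603) = -13931*(-7040) = 98074240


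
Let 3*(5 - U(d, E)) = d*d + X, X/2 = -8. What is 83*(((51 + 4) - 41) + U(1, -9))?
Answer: 1992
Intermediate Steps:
X = -16 (X = 2*(-8) = -16)
U(d, E) = 31/3 - d**2/3 (U(d, E) = 5 - (d*d - 16)/3 = 5 - (d**2 - 16)/3 = 5 - (-16 + d**2)/3 = 5 + (16/3 - d**2/3) = 31/3 - d**2/3)
83*(((51 + 4) - 41) + U(1, -9)) = 83*(((51 + 4) - 41) + (31/3 - 1/3*1**2)) = 83*((55 - 41) + (31/3 - 1/3*1)) = 83*(14 + (31/3 - 1/3)) = 83*(14 + 10) = 83*24 = 1992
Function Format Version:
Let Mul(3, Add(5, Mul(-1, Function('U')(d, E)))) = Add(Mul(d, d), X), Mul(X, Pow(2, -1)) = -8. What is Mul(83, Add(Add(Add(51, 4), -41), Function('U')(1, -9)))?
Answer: 1992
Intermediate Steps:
X = -16 (X = Mul(2, -8) = -16)
Function('U')(d, E) = Add(Rational(31, 3), Mul(Rational(-1, 3), Pow(d, 2))) (Function('U')(d, E) = Add(5, Mul(Rational(-1, 3), Add(Mul(d, d), -16))) = Add(5, Mul(Rational(-1, 3), Add(Pow(d, 2), -16))) = Add(5, Mul(Rational(-1, 3), Add(-16, Pow(d, 2)))) = Add(5, Add(Rational(16, 3), Mul(Rational(-1, 3), Pow(d, 2)))) = Add(Rational(31, 3), Mul(Rational(-1, 3), Pow(d, 2))))
Mul(83, Add(Add(Add(51, 4), -41), Function('U')(1, -9))) = Mul(83, Add(Add(Add(51, 4), -41), Add(Rational(31, 3), Mul(Rational(-1, 3), Pow(1, 2))))) = Mul(83, Add(Add(55, -41), Add(Rational(31, 3), Mul(Rational(-1, 3), 1)))) = Mul(83, Add(14, Add(Rational(31, 3), Rational(-1, 3)))) = Mul(83, Add(14, 10)) = Mul(83, 24) = 1992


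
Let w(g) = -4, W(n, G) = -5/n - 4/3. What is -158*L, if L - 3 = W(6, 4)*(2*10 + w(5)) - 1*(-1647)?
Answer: -765668/3 ≈ -2.5522e+5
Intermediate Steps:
W(n, G) = -4/3 - 5/n (W(n, G) = -5/n - 4*⅓ = -5/n - 4/3 = -4/3 - 5/n)
L = 4846/3 (L = 3 + ((-4/3 - 5/6)*(2*10 - 4) - 1*(-1647)) = 3 + ((-4/3 - 5*⅙)*(20 - 4) + 1647) = 3 + ((-4/3 - ⅚)*16 + 1647) = 3 + (-13/6*16 + 1647) = 3 + (-104/3 + 1647) = 3 + 4837/3 = 4846/3 ≈ 1615.3)
-158*L = -158*4846/3 = -765668/3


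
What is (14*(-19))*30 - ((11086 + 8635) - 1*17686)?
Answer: -10015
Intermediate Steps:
(14*(-19))*30 - ((11086 + 8635) - 1*17686) = -266*30 - (19721 - 17686) = -7980 - 1*2035 = -7980 - 2035 = -10015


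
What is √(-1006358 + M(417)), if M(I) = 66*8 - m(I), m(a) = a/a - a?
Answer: I*√1005414 ≈ 1002.7*I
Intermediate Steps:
m(a) = 1 - a
M(I) = 527 + I (M(I) = 66*8 - (1 - I) = 528 + (-1 + I) = 527 + I)
√(-1006358 + M(417)) = √(-1006358 + (527 + 417)) = √(-1006358 + 944) = √(-1005414) = I*√1005414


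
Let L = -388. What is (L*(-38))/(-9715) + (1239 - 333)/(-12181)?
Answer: -188398454/118338415 ≈ -1.5920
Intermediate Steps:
(L*(-38))/(-9715) + (1239 - 333)/(-12181) = -388*(-38)/(-9715) + (1239 - 333)/(-12181) = 14744*(-1/9715) + 906*(-1/12181) = -14744/9715 - 906/12181 = -188398454/118338415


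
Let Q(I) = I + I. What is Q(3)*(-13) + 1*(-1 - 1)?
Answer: -80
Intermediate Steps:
Q(I) = 2*I
Q(3)*(-13) + 1*(-1 - 1) = (2*3)*(-13) + 1*(-1 - 1) = 6*(-13) + 1*(-2) = -78 - 2 = -80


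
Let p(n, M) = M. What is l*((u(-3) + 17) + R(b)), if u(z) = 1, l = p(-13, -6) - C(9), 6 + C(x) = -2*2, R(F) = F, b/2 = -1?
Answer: 64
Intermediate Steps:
b = -2 (b = 2*(-1) = -2)
C(x) = -10 (C(x) = -6 - 2*2 = -6 - 4 = -10)
l = 4 (l = -6 - 1*(-10) = -6 + 10 = 4)
l*((u(-3) + 17) + R(b)) = 4*((1 + 17) - 2) = 4*(18 - 2) = 4*16 = 64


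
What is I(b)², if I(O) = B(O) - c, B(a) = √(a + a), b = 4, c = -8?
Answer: 72 + 32*√2 ≈ 117.25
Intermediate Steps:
B(a) = √2*√a (B(a) = √(2*a) = √2*√a)
I(O) = 8 + √2*√O (I(O) = √2*√O - 1*(-8) = √2*√O + 8 = 8 + √2*√O)
I(b)² = (8 + √2*√4)² = (8 + √2*2)² = (8 + 2*√2)²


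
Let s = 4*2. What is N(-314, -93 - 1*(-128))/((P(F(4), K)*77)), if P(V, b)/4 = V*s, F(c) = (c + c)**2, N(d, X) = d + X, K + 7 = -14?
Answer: -279/157696 ≈ -0.0017692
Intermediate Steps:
K = -21 (K = -7 - 14 = -21)
s = 8
N(d, X) = X + d
F(c) = 4*c**2 (F(c) = (2*c)**2 = 4*c**2)
P(V, b) = 32*V (P(V, b) = 4*(V*8) = 4*(8*V) = 32*V)
N(-314, -93 - 1*(-128))/((P(F(4), K)*77)) = ((-93 - 1*(-128)) - 314)/(((32*(4*4**2))*77)) = ((-93 + 128) - 314)/(((32*(4*16))*77)) = (35 - 314)/(((32*64)*77)) = -279/(2048*77) = -279/157696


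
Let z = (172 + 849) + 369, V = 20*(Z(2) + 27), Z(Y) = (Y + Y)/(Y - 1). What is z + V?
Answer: 2010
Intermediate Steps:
Z(Y) = 2*Y/(-1 + Y) (Z(Y) = (2*Y)/(-1 + Y) = 2*Y/(-1 + Y))
V = 620 (V = 20*(2*2/(-1 + 2) + 27) = 20*(2*2/1 + 27) = 20*(2*2*1 + 27) = 20*(4 + 27) = 20*31 = 620)
z = 1390 (z = 1021 + 369 = 1390)
z + V = 1390 + 620 = 2010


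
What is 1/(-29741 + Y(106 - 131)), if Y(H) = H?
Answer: -1/29766 ≈ -3.3595e-5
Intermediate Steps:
1/(-29741 + Y(106 - 131)) = 1/(-29741 + (106 - 131)) = 1/(-29741 - 25) = 1/(-29766) = -1/29766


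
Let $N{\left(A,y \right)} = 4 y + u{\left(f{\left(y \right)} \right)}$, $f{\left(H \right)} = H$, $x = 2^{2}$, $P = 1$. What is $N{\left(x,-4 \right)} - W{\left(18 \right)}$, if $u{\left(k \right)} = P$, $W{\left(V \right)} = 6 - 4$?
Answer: $-17$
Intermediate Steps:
$x = 4$
$W{\left(V \right)} = 2$ ($W{\left(V \right)} = 6 - 4 = 2$)
$u{\left(k \right)} = 1$
$N{\left(A,y \right)} = 1 + 4 y$ ($N{\left(A,y \right)} = 4 y + 1 = 1 + 4 y$)
$N{\left(x,-4 \right)} - W{\left(18 \right)} = \left(1 + 4 \left(-4\right)\right) - 2 = \left(1 - 16\right) - 2 = -15 - 2 = -17$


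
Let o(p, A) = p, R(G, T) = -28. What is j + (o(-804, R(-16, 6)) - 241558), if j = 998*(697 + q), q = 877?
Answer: 1328490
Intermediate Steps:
j = 1570852 (j = 998*(697 + 877) = 998*1574 = 1570852)
j + (o(-804, R(-16, 6)) - 241558) = 1570852 + (-804 - 241558) = 1570852 - 242362 = 1328490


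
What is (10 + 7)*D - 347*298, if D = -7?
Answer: -103525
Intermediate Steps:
(10 + 7)*D - 347*298 = (10 + 7)*(-7) - 347*298 = 17*(-7) - 103406 = -119 - 103406 = -103525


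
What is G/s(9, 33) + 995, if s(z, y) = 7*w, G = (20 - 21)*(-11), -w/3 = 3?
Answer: 62674/63 ≈ 994.83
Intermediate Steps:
w = -9 (w = -3*3 = -9)
G = 11 (G = -1*(-11) = 11)
s(z, y) = -63 (s(z, y) = 7*(-9) = -63)
G/s(9, 33) + 995 = 11/(-63) + 995 = 11*(-1/63) + 995 = -11/63 + 995 = 62674/63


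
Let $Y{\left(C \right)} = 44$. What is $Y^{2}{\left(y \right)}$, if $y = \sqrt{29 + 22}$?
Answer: $1936$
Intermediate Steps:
$y = \sqrt{51} \approx 7.1414$
$Y^{2}{\left(y \right)} = 44^{2} = 1936$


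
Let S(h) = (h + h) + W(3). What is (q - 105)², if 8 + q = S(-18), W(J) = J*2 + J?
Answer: 19600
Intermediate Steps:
W(J) = 3*J (W(J) = 2*J + J = 3*J)
S(h) = 9 + 2*h (S(h) = (h + h) + 3*3 = 2*h + 9 = 9 + 2*h)
q = -35 (q = -8 + (9 + 2*(-18)) = -8 + (9 - 36) = -8 - 27 = -35)
(q - 105)² = (-35 - 105)² = (-140)² = 19600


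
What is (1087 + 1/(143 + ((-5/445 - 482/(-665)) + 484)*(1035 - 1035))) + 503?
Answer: 227371/143 ≈ 1590.0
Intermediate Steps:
(1087 + 1/(143 + ((-5/445 - 482/(-665)) + 484)*(1035 - 1035))) + 503 = (1087 + 1/(143 + ((-5*1/445 - 482*(-1/665)) + 484)*0)) + 503 = (1087 + 1/(143 + ((-1/89 + 482/665) + 484)*0)) + 503 = (1087 + 1/(143 + (42233/59185 + 484)*0)) + 503 = (1087 + 1/(143 + (28687773/59185)*0)) + 503 = (1087 + 1/(143 + 0)) + 503 = (1087 + 1/143) + 503 = 155442/143 + 503 = 227371/143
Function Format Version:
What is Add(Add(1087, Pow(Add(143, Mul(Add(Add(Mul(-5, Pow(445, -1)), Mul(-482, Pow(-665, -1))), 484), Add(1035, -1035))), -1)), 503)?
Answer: Rational(227371, 143) ≈ 1590.0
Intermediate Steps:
Add(Add(1087, Pow(Add(143, Mul(Add(Add(Mul(-5, Pow(445, -1)), Mul(-482, Pow(-665, -1))), 484), Add(1035, -1035))), -1)), 503) = Add(Add(1087, Pow(Add(143, Mul(Add(Add(Mul(-5, Rational(1, 445)), Mul(-482, Rational(-1, 665))), 484), 0)), -1)), 503) = Add(Add(1087, Pow(Add(143, Mul(Add(Add(Rational(-1, 89), Rational(482, 665)), 484), 0)), -1)), 503) = Add(Add(1087, Pow(Add(143, Mul(Add(Rational(42233, 59185), 484), 0)), -1)), 503) = Add(Add(1087, Pow(Add(143, Mul(Rational(28687773, 59185), 0)), -1)), 503) = Add(Add(1087, Pow(Add(143, 0), -1)), 503) = Add(Add(1087, Pow(143, -1)), 503) = Add(Add(1087, Rational(1, 143)), 503) = Add(Rational(155442, 143), 503) = Rational(227371, 143)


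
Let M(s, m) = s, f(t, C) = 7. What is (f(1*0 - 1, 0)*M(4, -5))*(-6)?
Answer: -168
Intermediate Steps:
(f(1*0 - 1, 0)*M(4, -5))*(-6) = (7*4)*(-6) = 28*(-6) = -168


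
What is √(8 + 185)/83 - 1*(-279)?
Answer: 279 + √193/83 ≈ 279.17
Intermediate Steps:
√(8 + 185)/83 - 1*(-279) = √193*(1/83) + 279 = √193/83 + 279 = 279 + √193/83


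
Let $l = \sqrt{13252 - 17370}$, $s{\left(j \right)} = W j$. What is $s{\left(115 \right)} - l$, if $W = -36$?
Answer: $-4140 - i \sqrt{4118} \approx -4140.0 - 64.172 i$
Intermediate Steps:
$s{\left(j \right)} = - 36 j$
$l = i \sqrt{4118}$ ($l = \sqrt{-4118} = i \sqrt{4118} \approx 64.172 i$)
$s{\left(115 \right)} - l = \left(-36\right) 115 - i \sqrt{4118} = -4140 - i \sqrt{4118}$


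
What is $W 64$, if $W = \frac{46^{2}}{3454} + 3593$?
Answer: $\frac{397194816}{1727} \approx 2.2999 \cdot 10^{5}$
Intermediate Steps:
$W = \frac{6206169}{1727}$ ($W = 2116 \cdot \frac{1}{3454} + 3593 = \frac{1058}{1727} + 3593 = \frac{6206169}{1727} \approx 3593.6$)
$W 64 = \frac{6206169}{1727} \cdot 64 = \frac{397194816}{1727}$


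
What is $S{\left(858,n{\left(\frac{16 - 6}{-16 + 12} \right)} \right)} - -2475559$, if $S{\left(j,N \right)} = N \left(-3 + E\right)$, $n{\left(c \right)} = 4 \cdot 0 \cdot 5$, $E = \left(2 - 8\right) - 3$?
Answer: $2475559$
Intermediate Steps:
$E = -9$ ($E = -6 - 3 = -9$)
$n{\left(c \right)} = 0$ ($n{\left(c \right)} = 0 \cdot 5 = 0$)
$S{\left(j,N \right)} = - 12 N$ ($S{\left(j,N \right)} = N \left(-3 - 9\right) = N \left(-12\right) = - 12 N$)
$S{\left(858,n{\left(\frac{16 - 6}{-16 + 12} \right)} \right)} - -2475559 = \left(-12\right) 0 - -2475559 = 0 + 2475559 = 2475559$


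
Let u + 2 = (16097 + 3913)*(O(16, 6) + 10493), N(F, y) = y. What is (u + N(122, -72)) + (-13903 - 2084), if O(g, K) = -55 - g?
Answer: 208528159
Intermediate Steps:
u = 208544218 (u = -2 + (16097 + 3913)*((-55 - 1*16) + 10493) = -2 + 20010*((-55 - 16) + 10493) = -2 + 20010*(-71 + 10493) = -2 + 20010*10422 = -2 + 208544220 = 208544218)
(u + N(122, -72)) + (-13903 - 2084) = (208544218 - 72) + (-13903 - 2084) = 208544146 - 15987 = 208528159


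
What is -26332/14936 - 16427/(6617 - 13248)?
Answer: 17686545/24760154 ≈ 0.71431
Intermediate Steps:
-26332/14936 - 16427/(6617 - 13248) = -26332*1/14936 - 16427/(-6631) = -6583/3734 - 16427*(-1/6631) = -6583/3734 + 16427/6631 = 17686545/24760154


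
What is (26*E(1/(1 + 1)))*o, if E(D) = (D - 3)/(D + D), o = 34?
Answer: -2210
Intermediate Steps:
E(D) = (-3 + D)/(2*D) (E(D) = (-3 + D)/((2*D)) = (-3 + D)*(1/(2*D)) = (-3 + D)/(2*D))
(26*E(1/(1 + 1)))*o = (26*((-3 + 1/(1 + 1))/(2*(1/(1 + 1)))))*34 = (26*((-3 + 1/2)/(2*(1/2))))*34 = (26*((-3 + ½)/(2*(½))))*34 = (26*((½)*2*(-5/2)))*34 = (26*(-5/2))*34 = -65*34 = -2210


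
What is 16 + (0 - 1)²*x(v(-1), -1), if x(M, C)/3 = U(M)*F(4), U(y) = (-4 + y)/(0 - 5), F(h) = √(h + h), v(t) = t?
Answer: 16 + 6*√2 ≈ 24.485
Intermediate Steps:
F(h) = √2*√h (F(h) = √(2*h) = √2*√h)
U(y) = ⅘ - y/5 (U(y) = (-4 + y)/(-5) = (-4 + y)*(-⅕) = ⅘ - y/5)
x(M, C) = 6*√2*(⅘ - M/5) (x(M, C) = 3*((⅘ - M/5)*(√2*√4)) = 3*((⅘ - M/5)*(√2*2)) = 3*((⅘ - M/5)*(2*√2)) = 3*(2*√2*(⅘ - M/5)) = 6*√2*(⅘ - M/5))
16 + (0 - 1)²*x(v(-1), -1) = 16 + (0 - 1)²*(6*√2*(4 - 1*(-1))/5) = 16 + (-1)²*(6*√2*(4 + 1)/5) = 16 + 1*((6/5)*√2*5) = 16 + 1*(6*√2) = 16 + 6*√2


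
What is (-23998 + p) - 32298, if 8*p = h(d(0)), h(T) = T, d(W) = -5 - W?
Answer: -450373/8 ≈ -56297.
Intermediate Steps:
p = -5/8 (p = (-5 - 1*0)/8 = (-5 + 0)/8 = (⅛)*(-5) = -5/8 ≈ -0.62500)
(-23998 + p) - 32298 = (-23998 - 5/8) - 32298 = -191989/8 - 32298 = -450373/8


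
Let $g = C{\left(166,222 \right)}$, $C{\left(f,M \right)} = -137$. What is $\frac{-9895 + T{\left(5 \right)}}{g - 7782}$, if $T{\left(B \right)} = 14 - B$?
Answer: $\frac{9886}{7919} \approx 1.2484$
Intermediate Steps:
$g = -137$
$\frac{-9895 + T{\left(5 \right)}}{g - 7782} = \frac{-9895 + \left(14 - 5\right)}{-137 - 7782} = \frac{-9895 + \left(14 - 5\right)}{-7919} = \left(-9895 + 9\right) \left(- \frac{1}{7919}\right) = \left(-9886\right) \left(- \frac{1}{7919}\right) = \frac{9886}{7919}$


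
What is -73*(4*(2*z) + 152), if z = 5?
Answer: -14016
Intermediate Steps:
-73*(4*(2*z) + 152) = -73*(4*(2*5) + 152) = -73*(4*10 + 152) = -73*(40 + 152) = -73*192 = -14016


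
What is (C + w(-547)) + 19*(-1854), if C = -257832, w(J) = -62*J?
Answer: -259144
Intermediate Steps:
(C + w(-547)) + 19*(-1854) = (-257832 - 62*(-547)) + 19*(-1854) = (-257832 + 33914) - 35226 = -223918 - 35226 = -259144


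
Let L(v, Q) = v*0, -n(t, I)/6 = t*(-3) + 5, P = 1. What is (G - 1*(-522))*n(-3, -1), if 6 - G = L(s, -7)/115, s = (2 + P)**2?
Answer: -44352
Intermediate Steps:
n(t, I) = -30 + 18*t (n(t, I) = -6*(t*(-3) + 5) = -6*(-3*t + 5) = -6*(5 - 3*t) = -30 + 18*t)
s = 9 (s = (2 + 1)**2 = 3**2 = 9)
L(v, Q) = 0
G = 6 (G = 6 - 0/115 = 6 - 1*0 = 6 + 0 = 6)
(G - 1*(-522))*n(-3, -1) = (6 - 1*(-522))*(-30 + 18*(-3)) = (6 + 522)*(-30 - 54) = 528*(-84) = -44352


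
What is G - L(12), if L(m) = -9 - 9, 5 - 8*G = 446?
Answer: -297/8 ≈ -37.125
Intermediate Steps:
G = -441/8 (G = 5/8 - ⅛*446 = 5/8 - 223/4 = -441/8 ≈ -55.125)
L(m) = -18
G - L(12) = -441/8 - 1*(-18) = -441/8 + 18 = -297/8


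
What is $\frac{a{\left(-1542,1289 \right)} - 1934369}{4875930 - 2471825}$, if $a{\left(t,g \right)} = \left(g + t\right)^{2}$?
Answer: $- \frac{374072}{480821} \approx -0.77799$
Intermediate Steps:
$\frac{a{\left(-1542,1289 \right)} - 1934369}{4875930 - 2471825} = \frac{\left(1289 - 1542\right)^{2} - 1934369}{4875930 - 2471825} = \frac{\left(-253\right)^{2} - 1934369}{2404105} = \left(64009 - 1934369\right) \frac{1}{2404105} = \left(-1870360\right) \frac{1}{2404105} = - \frac{374072}{480821}$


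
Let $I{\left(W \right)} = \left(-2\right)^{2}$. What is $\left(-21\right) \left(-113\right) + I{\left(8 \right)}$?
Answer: $2377$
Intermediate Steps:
$I{\left(W \right)} = 4$
$\left(-21\right) \left(-113\right) + I{\left(8 \right)} = \left(-21\right) \left(-113\right) + 4 = 2373 + 4 = 2377$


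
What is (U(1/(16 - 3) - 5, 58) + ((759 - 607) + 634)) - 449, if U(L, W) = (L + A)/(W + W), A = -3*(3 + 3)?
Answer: 253949/754 ≈ 336.80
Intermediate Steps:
A = -18 (A = -3*6 = -18)
U(L, W) = (-18 + L)/(2*W) (U(L, W) = (L - 18)/(W + W) = (-18 + L)/((2*W)) = (-18 + L)*(1/(2*W)) = (-18 + L)/(2*W))
(U(1/(16 - 3) - 5, 58) + ((759 - 607) + 634)) - 449 = ((½)*(-18 + (1/(16 - 3) - 5))/58 + ((759 - 607) + 634)) - 449 = ((½)*(1/58)*(-18 + (1/13 - 5)) + (152 + 634)) - 449 = ((½)*(1/58)*(-18 + (1/13 - 5)) + 786) - 449 = ((½)*(1/58)*(-18 - 64/13) + 786) - 449 = ((½)*(1/58)*(-298/13) + 786) - 449 = (-149/754 + 786) - 449 = 592495/754 - 449 = 253949/754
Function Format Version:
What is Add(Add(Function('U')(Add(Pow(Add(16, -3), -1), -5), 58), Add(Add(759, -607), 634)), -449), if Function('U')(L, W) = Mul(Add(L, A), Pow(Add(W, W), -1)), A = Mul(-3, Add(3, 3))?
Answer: Rational(253949, 754) ≈ 336.80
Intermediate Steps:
A = -18 (A = Mul(-3, 6) = -18)
Function('U')(L, W) = Mul(Rational(1, 2), Pow(W, -1), Add(-18, L)) (Function('U')(L, W) = Mul(Add(L, -18), Pow(Add(W, W), -1)) = Mul(Add(-18, L), Pow(Mul(2, W), -1)) = Mul(Add(-18, L), Mul(Rational(1, 2), Pow(W, -1))) = Mul(Rational(1, 2), Pow(W, -1), Add(-18, L)))
Add(Add(Function('U')(Add(Pow(Add(16, -3), -1), -5), 58), Add(Add(759, -607), 634)), -449) = Add(Add(Mul(Rational(1, 2), Pow(58, -1), Add(-18, Add(Pow(Add(16, -3), -1), -5))), Add(Add(759, -607), 634)), -449) = Add(Add(Mul(Rational(1, 2), Rational(1, 58), Add(-18, Add(Pow(13, -1), -5))), Add(152, 634)), -449) = Add(Add(Mul(Rational(1, 2), Rational(1, 58), Add(-18, Add(Rational(1, 13), -5))), 786), -449) = Add(Add(Mul(Rational(1, 2), Rational(1, 58), Add(-18, Rational(-64, 13))), 786), -449) = Add(Add(Mul(Rational(1, 2), Rational(1, 58), Rational(-298, 13)), 786), -449) = Add(Add(Rational(-149, 754), 786), -449) = Add(Rational(592495, 754), -449) = Rational(253949, 754)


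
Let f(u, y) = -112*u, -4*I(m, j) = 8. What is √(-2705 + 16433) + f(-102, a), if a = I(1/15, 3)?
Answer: 11424 + 4*√858 ≈ 11541.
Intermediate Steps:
I(m, j) = -2 (I(m, j) = -¼*8 = -2)
a = -2
√(-2705 + 16433) + f(-102, a) = √(-2705 + 16433) - 112*(-102) = √13728 + 11424 = 4*√858 + 11424 = 11424 + 4*√858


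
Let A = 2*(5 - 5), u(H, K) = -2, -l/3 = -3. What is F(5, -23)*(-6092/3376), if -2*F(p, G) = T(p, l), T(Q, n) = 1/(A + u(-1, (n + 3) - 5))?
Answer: -1523/3376 ≈ -0.45113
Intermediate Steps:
l = 9 (l = -3*(-3) = 9)
A = 0 (A = 2*0 = 0)
T(Q, n) = -½ (T(Q, n) = 1/(0 - 2) = 1/(-2) = -½)
F(p, G) = ¼ (F(p, G) = -½*(-½) = ¼)
F(5, -23)*(-6092/3376) = (-6092/3376)/4 = (-6092*1/3376)/4 = (¼)*(-1523/844) = -1523/3376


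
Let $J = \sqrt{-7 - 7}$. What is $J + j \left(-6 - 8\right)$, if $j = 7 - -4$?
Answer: $-154 + i \sqrt{14} \approx -154.0 + 3.7417 i$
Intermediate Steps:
$J = i \sqrt{14}$ ($J = \sqrt{-14} = i \sqrt{14} \approx 3.7417 i$)
$j = 11$ ($j = 7 + 4 = 11$)
$J + j \left(-6 - 8\right) = i \sqrt{14} + 11 \left(-6 - 8\right) = i \sqrt{14} + 11 \left(-14\right) = i \sqrt{14} - 154 = -154 + i \sqrt{14}$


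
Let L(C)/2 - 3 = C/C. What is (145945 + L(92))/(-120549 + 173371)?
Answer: 145953/52822 ≈ 2.7631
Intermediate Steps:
L(C) = 8 (L(C) = 6 + 2*(C/C) = 6 + 2*1 = 6 + 2 = 8)
(145945 + L(92))/(-120549 + 173371) = (145945 + 8)/(-120549 + 173371) = 145953/52822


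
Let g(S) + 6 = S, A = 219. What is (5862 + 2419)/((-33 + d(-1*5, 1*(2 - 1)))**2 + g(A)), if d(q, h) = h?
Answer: 8281/1237 ≈ 6.6944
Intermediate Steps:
g(S) = -6 + S
(5862 + 2419)/((-33 + d(-1*5, 1*(2 - 1)))**2 + g(A)) = (5862 + 2419)/((-33 + 1*(2 - 1))**2 + (-6 + 219)) = 8281/((-33 + 1*1)**2 + 213) = 8281/((-33 + 1)**2 + 213) = 8281/((-32)**2 + 213) = 8281/(1024 + 213) = 8281/1237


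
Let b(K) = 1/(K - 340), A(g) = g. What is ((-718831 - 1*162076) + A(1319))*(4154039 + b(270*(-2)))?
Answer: -803845428085143/220 ≈ -3.6538e+12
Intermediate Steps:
b(K) = 1/(-340 + K)
((-718831 - 1*162076) + A(1319))*(4154039 + b(270*(-2))) = ((-718831 - 1*162076) + 1319)*(4154039 + 1/(-340 + 270*(-2))) = ((-718831 - 162076) + 1319)*(4154039 + 1/(-340 - 540)) = (-880907 + 1319)*(4154039 + 1/(-880)) = -879588*(4154039 - 1/880) = -879588*3655554319/880 = -803845428085143/220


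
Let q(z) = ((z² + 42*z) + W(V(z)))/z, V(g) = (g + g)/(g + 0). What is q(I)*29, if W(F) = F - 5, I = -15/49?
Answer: 365864/245 ≈ 1493.3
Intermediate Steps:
I = -15/49 (I = -15*1/49 = -15/49 ≈ -0.30612)
V(g) = 2 (V(g) = (2*g)/g = 2)
W(F) = -5 + F
q(z) = (-3 + z² + 42*z)/z (q(z) = ((z² + 42*z) + (-5 + 2))/z = ((z² + 42*z) - 3)/z = (-3 + z² + 42*z)/z)
q(I)*29 = (42 - 15/49 - 3/(-15/49))*29 = (42 - 15/49 - 3*(-49/15))*29 = (42 - 15/49 + 49/5)*29 = (12616/245)*29 = 365864/245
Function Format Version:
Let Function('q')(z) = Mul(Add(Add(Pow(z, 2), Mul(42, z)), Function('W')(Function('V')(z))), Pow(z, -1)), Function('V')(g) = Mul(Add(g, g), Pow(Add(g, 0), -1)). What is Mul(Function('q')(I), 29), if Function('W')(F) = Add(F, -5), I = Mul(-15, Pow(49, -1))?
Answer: Rational(365864, 245) ≈ 1493.3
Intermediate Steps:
I = Rational(-15, 49) (I = Mul(-15, Rational(1, 49)) = Rational(-15, 49) ≈ -0.30612)
Function('V')(g) = 2 (Function('V')(g) = Mul(Mul(2, g), Pow(g, -1)) = 2)
Function('W')(F) = Add(-5, F)
Function('q')(z) = Mul(Pow(z, -1), Add(-3, Pow(z, 2), Mul(42, z))) (Function('q')(z) = Mul(Add(Add(Pow(z, 2), Mul(42, z)), Add(-5, 2)), Pow(z, -1)) = Mul(Add(Add(Pow(z, 2), Mul(42, z)), -3), Pow(z, -1)) = Mul(Add(-3, Pow(z, 2), Mul(42, z)), Pow(z, -1)) = Mul(Pow(z, -1), Add(-3, Pow(z, 2), Mul(42, z))))
Mul(Function('q')(I), 29) = Mul(Add(42, Rational(-15, 49), Mul(-3, Pow(Rational(-15, 49), -1))), 29) = Mul(Add(42, Rational(-15, 49), Mul(-3, Rational(-49, 15))), 29) = Mul(Add(42, Rational(-15, 49), Rational(49, 5)), 29) = Mul(Rational(12616, 245), 29) = Rational(365864, 245)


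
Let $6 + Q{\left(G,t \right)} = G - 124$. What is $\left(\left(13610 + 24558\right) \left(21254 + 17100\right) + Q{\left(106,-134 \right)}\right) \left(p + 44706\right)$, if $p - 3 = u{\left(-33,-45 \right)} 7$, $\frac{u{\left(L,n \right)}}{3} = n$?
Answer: $64065920386272$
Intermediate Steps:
$Q{\left(G,t \right)} = -130 + G$ ($Q{\left(G,t \right)} = -6 + \left(G - 124\right) = -6 + \left(-124 + G\right) = -130 + G$)
$u{\left(L,n \right)} = 3 n$
$p = -942$ ($p = 3 + 3 \left(-45\right) 7 = 3 - 945 = -942$)
$\left(\left(13610 + 24558\right) \left(21254 + 17100\right) + Q{\left(106,-134 \right)}\right) \left(p + 44706\right) = \left(\left(13610 + 24558\right) \left(21254 + 17100\right) + \left(-130 + 106\right)\right) \left(-942 + 44706\right) = \left(38168 \cdot 38354 - 24\right) 43764 = \left(1463895472 - 24\right) 43764 = 1463895448 \cdot 43764 = 64065920386272$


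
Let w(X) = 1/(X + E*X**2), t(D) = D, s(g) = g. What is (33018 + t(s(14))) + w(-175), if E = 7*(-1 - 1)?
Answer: 14168250599/428925 ≈ 33032.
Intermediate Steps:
E = -14 (E = 7*(-2) = -14)
w(X) = 1/(X - 14*X**2)
(33018 + t(s(14))) + w(-175) = (33018 + 14) - 1/(-175*(-1 + 14*(-175))) = 33032 - 1*(-1/175)/(-1 - 2450) = 33032 - 1*(-1/175)/(-2451) = 33032 - 1*(-1/175)*(-1/2451) = 33032 - 1/428925 = 14168250599/428925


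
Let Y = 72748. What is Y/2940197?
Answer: 5596/226169 ≈ 0.024743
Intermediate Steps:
Y/2940197 = 72748/2940197 = 72748*(1/2940197) = 5596/226169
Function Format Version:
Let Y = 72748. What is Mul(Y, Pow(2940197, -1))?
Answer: Rational(5596, 226169) ≈ 0.024743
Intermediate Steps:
Mul(Y, Pow(2940197, -1)) = Mul(72748, Pow(2940197, -1)) = Mul(72748, Rational(1, 2940197)) = Rational(5596, 226169)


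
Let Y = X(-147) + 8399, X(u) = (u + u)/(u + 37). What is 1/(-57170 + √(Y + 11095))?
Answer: -3144350/179761417183 - √58977435/179761417183 ≈ -1.7535e-5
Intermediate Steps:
X(u) = 2*u/(37 + u) (X(u) = (2*u)/(37 + u) = 2*u/(37 + u))
Y = 462092/55 (Y = 2*(-147)/(37 - 147) + 8399 = 2*(-147)/(-110) + 8399 = 2*(-147)*(-1/110) + 8399 = 147/55 + 8399 = 462092/55 ≈ 8401.7)
1/(-57170 + √(Y + 11095)) = 1/(-57170 + √(462092/55 + 11095)) = 1/(-57170 + √(1072317/55)) = 1/(-57170 + √58977435/55)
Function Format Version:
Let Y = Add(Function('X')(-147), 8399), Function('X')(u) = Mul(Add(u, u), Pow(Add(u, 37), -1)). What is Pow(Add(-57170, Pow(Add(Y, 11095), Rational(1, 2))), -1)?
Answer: Add(Rational(-3144350, 179761417183), Mul(Rational(-1, 179761417183), Pow(58977435, Rational(1, 2)))) ≈ -1.7535e-5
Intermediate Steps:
Function('X')(u) = Mul(2, u, Pow(Add(37, u), -1)) (Function('X')(u) = Mul(Mul(2, u), Pow(Add(37, u), -1)) = Mul(2, u, Pow(Add(37, u), -1)))
Y = Rational(462092, 55) (Y = Add(Mul(2, -147, Pow(Add(37, -147), -1)), 8399) = Add(Mul(2, -147, Pow(-110, -1)), 8399) = Add(Mul(2, -147, Rational(-1, 110)), 8399) = Add(Rational(147, 55), 8399) = Rational(462092, 55) ≈ 8401.7)
Pow(Add(-57170, Pow(Add(Y, 11095), Rational(1, 2))), -1) = Pow(Add(-57170, Pow(Add(Rational(462092, 55), 11095), Rational(1, 2))), -1) = Pow(Add(-57170, Pow(Rational(1072317, 55), Rational(1, 2))), -1) = Pow(Add(-57170, Mul(Rational(1, 55), Pow(58977435, Rational(1, 2)))), -1)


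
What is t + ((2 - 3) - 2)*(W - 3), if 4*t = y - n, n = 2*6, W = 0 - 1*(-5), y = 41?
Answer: 5/4 ≈ 1.2500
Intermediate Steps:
W = 5 (W = 0 + 5 = 5)
n = 12
t = 29/4 (t = (41 - 1*12)/4 = (41 - 12)/4 = (¼)*29 = 29/4 ≈ 7.2500)
t + ((2 - 3) - 2)*(W - 3) = 29/4 + ((2 - 3) - 2)*(5 - 3) = 29/4 + (-1 - 2)*2 = 29/4 - 3*2 = 29/4 - 6 = 5/4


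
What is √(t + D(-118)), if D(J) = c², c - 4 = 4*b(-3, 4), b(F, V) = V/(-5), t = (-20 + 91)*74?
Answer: √131366/5 ≈ 72.489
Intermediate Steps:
t = 5254 (t = 71*74 = 5254)
b(F, V) = -V/5 (b(F, V) = V*(-⅕) = -V/5)
c = ⅘ (c = 4 + 4*(-⅕*4) = 4 + 4*(-⅘) = 4 - 16/5 = ⅘ ≈ 0.80000)
D(J) = 16/25 (D(J) = (⅘)² = 16/25)
√(t + D(-118)) = √(5254 + 16/25) = √(131366/25) = √131366/5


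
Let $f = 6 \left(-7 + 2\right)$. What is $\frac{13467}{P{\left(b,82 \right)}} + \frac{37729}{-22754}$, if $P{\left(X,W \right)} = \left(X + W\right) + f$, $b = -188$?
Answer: $- \frac{155779631}{1547272} \approx -100.68$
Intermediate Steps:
$f = -30$ ($f = 6 \left(-5\right) = -30$)
$P{\left(X,W \right)} = -30 + W + X$ ($P{\left(X,W \right)} = \left(X + W\right) - 30 = \left(W + X\right) - 30 = -30 + W + X$)
$\frac{13467}{P{\left(b,82 \right)}} + \frac{37729}{-22754} = \frac{13467}{-30 + 82 - 188} + \frac{37729}{-22754} = \frac{13467}{-136} + 37729 \left(- \frac{1}{22754}\right) = 13467 \left(- \frac{1}{136}\right) - \frac{37729}{22754} = - \frac{13467}{136} - \frac{37729}{22754} = - \frac{155779631}{1547272}$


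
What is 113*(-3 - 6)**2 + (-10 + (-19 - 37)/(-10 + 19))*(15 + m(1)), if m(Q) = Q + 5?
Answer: 26437/3 ≈ 8812.3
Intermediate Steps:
m(Q) = 5 + Q
113*(-3 - 6)**2 + (-10 + (-19 - 37)/(-10 + 19))*(15 + m(1)) = 113*(-3 - 6)**2 + (-10 + (-19 - 37)/(-10 + 19))*(15 + (5 + 1)) = 113*(-9)**2 + (-10 - 56/9)*(15 + 6) = 113*81 + (-10 - 56*1/9)*21 = 9153 + (-10 - 56/9)*21 = 9153 - 146/9*21 = 9153 - 1022/3 = 26437/3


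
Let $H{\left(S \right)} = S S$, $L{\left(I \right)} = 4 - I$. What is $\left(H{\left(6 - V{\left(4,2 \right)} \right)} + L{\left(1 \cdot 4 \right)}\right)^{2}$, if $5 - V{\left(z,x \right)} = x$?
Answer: $81$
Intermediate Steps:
$V{\left(z,x \right)} = 5 - x$
$H{\left(S \right)} = S^{2}$
$\left(H{\left(6 - V{\left(4,2 \right)} \right)} + L{\left(1 \cdot 4 \right)}\right)^{2} = \left(\left(6 - \left(5 - 2\right)\right)^{2} + \left(4 - 1 \cdot 4\right)\right)^{2} = \left(\left(6 - \left(5 - 2\right)\right)^{2} + \left(4 - 4\right)\right)^{2} = \left(\left(6 - 3\right)^{2} + \left(4 - 4\right)\right)^{2} = \left(\left(6 - 3\right)^{2} + 0\right)^{2} = \left(3^{2} + 0\right)^{2} = \left(9 + 0\right)^{2} = 9^{2} = 81$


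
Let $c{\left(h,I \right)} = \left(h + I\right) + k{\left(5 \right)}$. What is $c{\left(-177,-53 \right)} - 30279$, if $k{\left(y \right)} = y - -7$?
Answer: $-30497$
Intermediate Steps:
$k{\left(y \right)} = 7 + y$ ($k{\left(y \right)} = y + 7 = 7 + y$)
$c{\left(h,I \right)} = 12 + I + h$ ($c{\left(h,I \right)} = \left(h + I\right) + \left(7 + 5\right) = \left(I + h\right) + 12 = 12 + I + h$)
$c{\left(-177,-53 \right)} - 30279 = \left(12 - 53 - 177\right) - 30279 = -218 - 30279 = -30497$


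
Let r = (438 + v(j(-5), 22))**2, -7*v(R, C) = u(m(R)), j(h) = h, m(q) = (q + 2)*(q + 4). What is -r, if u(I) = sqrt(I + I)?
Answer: -9400362/49 + 876*sqrt(6)/7 ≈ -1.9154e+5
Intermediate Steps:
m(q) = (2 + q)*(4 + q)
u(I) = sqrt(2)*sqrt(I) (u(I) = sqrt(2*I) = sqrt(2)*sqrt(I))
v(R, C) = -sqrt(2)*sqrt(8 + R**2 + 6*R)/7
r = (438 - sqrt(6)/7)**2 (r = (438 - sqrt(16 + 2*(-5)**2 + 12*(-5))/7)**2 = (438 - sqrt(16 + 2*25 - 60)/7)**2 = (438 - sqrt(16 + 50 - 60)/7)**2 = (438 - sqrt(6)/7)**2 ≈ 1.9154e+5)
-r = -(3066 - sqrt(6))**2/49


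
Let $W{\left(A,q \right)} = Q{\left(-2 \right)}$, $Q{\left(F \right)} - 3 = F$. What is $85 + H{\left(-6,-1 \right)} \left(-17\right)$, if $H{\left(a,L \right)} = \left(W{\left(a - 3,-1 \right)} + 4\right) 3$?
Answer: $-170$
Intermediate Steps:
$Q{\left(F \right)} = 3 + F$
$W{\left(A,q \right)} = 1$ ($W{\left(A,q \right)} = 3 - 2 = 1$)
$H{\left(a,L \right)} = 15$ ($H{\left(a,L \right)} = \left(1 + 4\right) 3 = 5 \cdot 3 = 15$)
$85 + H{\left(-6,-1 \right)} \left(-17\right) = 85 + 15 \left(-17\right) = 85 - 255 = -170$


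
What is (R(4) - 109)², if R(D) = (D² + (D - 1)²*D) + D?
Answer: 2809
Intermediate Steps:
R(D) = D + D² + D*(-1 + D)² (R(D) = (D² + (-1 + D)²*D) + D = (D² + D*(-1 + D)²) + D = D + D² + D*(-1 + D)²)
(R(4) - 109)² = (4*(2 + 4² - 1*4) - 109)² = (4*(2 + 16 - 4) - 109)² = (4*14 - 109)² = (56 - 109)² = (-53)² = 2809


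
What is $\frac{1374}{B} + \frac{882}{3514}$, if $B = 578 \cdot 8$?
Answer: $\frac{318093}{580312} \approx 0.54814$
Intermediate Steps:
$B = 4624$
$\frac{1374}{B} + \frac{882}{3514} = \frac{1374}{4624} + \frac{882}{3514} = 1374 \cdot \frac{1}{4624} + 882 \cdot \frac{1}{3514} = \frac{687}{2312} + \frac{63}{251} = \frac{318093}{580312}$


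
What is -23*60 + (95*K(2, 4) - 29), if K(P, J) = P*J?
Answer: -649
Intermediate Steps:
K(P, J) = J*P
-23*60 + (95*K(2, 4) - 29) = -23*60 + (95*(4*2) - 29) = -1380 + (95*8 - 29) = -1380 + (760 - 29) = -1380 + 731 = -649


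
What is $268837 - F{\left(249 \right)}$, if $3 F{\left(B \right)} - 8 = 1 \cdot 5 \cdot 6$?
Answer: $\frac{806473}{3} \approx 2.6882 \cdot 10^{5}$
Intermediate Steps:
$F{\left(B \right)} = \frac{38}{3}$ ($F{\left(B \right)} = \frac{8}{3} + \frac{1 \cdot 5 \cdot 6}{3} = \frac{8}{3} + \frac{5 \cdot 6}{3} = \frac{8}{3} + \frac{1}{3} \cdot 30 = \frac{8}{3} + 10 = \frac{38}{3}$)
$268837 - F{\left(249 \right)} = 268837 - \frac{38}{3} = \frac{806473}{3}$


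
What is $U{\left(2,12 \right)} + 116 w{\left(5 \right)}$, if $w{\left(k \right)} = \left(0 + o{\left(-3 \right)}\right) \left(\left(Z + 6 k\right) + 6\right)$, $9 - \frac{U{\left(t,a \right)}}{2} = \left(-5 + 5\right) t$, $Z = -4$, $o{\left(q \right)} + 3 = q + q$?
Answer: $-33390$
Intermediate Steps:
$o{\left(q \right)} = -3 + 2 q$ ($o{\left(q \right)} = -3 + \left(q + q\right) = -3 + 2 q$)
$U{\left(t,a \right)} = 18$ ($U{\left(t,a \right)} = 18 - 2 \left(-5 + 5\right) t = 18 - 2 \cdot 0 t = 18 - 0 = 18 + 0 = 18$)
$w{\left(k \right)} = -18 - 54 k$ ($w{\left(k \right)} = \left(0 + \left(-3 + 2 \left(-3\right)\right)\right) \left(\left(-4 + 6 k\right) + 6\right) = \left(0 - 9\right) \left(2 + 6 k\right) = - 9 \left(2 + 6 k\right) = -18 - 54 k$)
$U{\left(2,12 \right)} + 116 w{\left(5 \right)} = 18 + 116 \left(-18 - 270\right) = 18 + 116 \left(-288\right) = 18 - 33408 = -33390$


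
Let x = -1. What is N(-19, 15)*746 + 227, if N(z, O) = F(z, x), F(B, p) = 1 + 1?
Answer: 1719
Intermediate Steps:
F(B, p) = 2
N(z, O) = 2
N(-19, 15)*746 + 227 = 2*746 + 227 = 1492 + 227 = 1719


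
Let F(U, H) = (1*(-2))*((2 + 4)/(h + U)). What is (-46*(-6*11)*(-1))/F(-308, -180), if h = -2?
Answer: -78430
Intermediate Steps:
F(U, H) = -12/(-2 + U) (F(U, H) = (1*(-2))*((2 + 4)/(-2 + U)) = -12/(-2 + U))
(-46*(-6*11)*(-1))/F(-308, -180) = (-46*(-6*11)*(-1))/((-12/(-2 - 308))) = (-(-3036)*(-1))/((-12/(-310))) = (-46*66)/((-12*(-1/310))) = -3036/6/155 = -3036*155/6 = -78430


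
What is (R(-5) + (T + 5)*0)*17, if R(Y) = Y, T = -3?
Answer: -85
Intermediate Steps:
(R(-5) + (T + 5)*0)*17 = (-5 + (-3 + 5)*0)*17 = (-5 + 2*0)*17 = (-5 + 0)*17 = -5*17 = -85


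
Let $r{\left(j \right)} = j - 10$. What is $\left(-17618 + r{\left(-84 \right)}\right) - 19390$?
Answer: $-37102$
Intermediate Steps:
$r{\left(j \right)} = -10 + j$
$\left(-17618 + r{\left(-84 \right)}\right) - 19390 = \left(-17618 - 94\right) - 19390 = -17712 - 19390 = -37102$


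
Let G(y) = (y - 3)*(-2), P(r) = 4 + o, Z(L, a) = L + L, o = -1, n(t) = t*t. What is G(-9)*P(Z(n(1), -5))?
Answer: 72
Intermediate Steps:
n(t) = t**2
Z(L, a) = 2*L
P(r) = 3 (P(r) = 4 - 1 = 3)
G(y) = 6 - 2*y (G(y) = (-3 + y)*(-2) = 6 - 2*y)
G(-9)*P(Z(n(1), -5)) = (6 - 2*(-9))*3 = (6 + 18)*3 = 24*3 = 72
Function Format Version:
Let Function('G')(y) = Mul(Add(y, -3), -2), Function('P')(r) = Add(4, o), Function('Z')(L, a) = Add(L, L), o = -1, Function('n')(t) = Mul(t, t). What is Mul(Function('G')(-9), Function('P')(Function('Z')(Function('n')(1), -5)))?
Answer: 72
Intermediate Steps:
Function('n')(t) = Pow(t, 2)
Function('Z')(L, a) = Mul(2, L)
Function('P')(r) = 3 (Function('P')(r) = Add(4, -1) = 3)
Function('G')(y) = Add(6, Mul(-2, y)) (Function('G')(y) = Mul(Add(-3, y), -2) = Add(6, Mul(-2, y)))
Mul(Function('G')(-9), Function('P')(Function('Z')(Function('n')(1), -5))) = Mul(Add(6, Mul(-2, -9)), 3) = Mul(Add(6, 18), 3) = Mul(24, 3) = 72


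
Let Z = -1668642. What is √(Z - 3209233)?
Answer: 5*I*√195115 ≈ 2208.6*I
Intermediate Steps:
√(Z - 3209233) = √(-1668642 - 3209233) = √(-4877875) = 5*I*√195115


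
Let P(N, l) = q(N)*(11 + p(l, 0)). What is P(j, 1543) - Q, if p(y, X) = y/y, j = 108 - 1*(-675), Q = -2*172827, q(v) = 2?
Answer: 345678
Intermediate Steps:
Q = -345654
j = 783 (j = 108 + 675 = 783)
p(y, X) = 1
P(N, l) = 24 (P(N, l) = 2*(11 + 1) = 2*12 = 24)
P(j, 1543) - Q = 24 - 1*(-345654) = 24 + 345654 = 345678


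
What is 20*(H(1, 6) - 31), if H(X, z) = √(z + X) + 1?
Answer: -600 + 20*√7 ≈ -547.08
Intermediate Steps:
H(X, z) = 1 + √(X + z) (H(X, z) = √(X + z) + 1 = 1 + √(X + z))
20*(H(1, 6) - 31) = 20*((1 + √(1 + 6)) - 31) = 20*((1 + √7) - 31) = 20*(-30 + √7) = -600 + 20*√7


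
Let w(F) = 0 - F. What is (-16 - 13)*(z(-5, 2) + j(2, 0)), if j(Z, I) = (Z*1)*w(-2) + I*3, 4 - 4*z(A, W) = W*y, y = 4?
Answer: -87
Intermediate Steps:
w(F) = -F
z(A, W) = 1 - W (z(A, W) = 1 - W*4/4 = 1 - W)
j(Z, I) = 2*Z + 3*I (j(Z, I) = (Z*1)*(-1*(-2)) + I*3 = Z*2 + 3*I = 2*Z + 3*I)
(-16 - 13)*(z(-5, 2) + j(2, 0)) = (-16 - 13)*((1 - 1*2) + (2*2 + 3*0)) = -29*((1 - 2) + (4 + 0)) = -29*(-1 + 4) = -29*3 = -87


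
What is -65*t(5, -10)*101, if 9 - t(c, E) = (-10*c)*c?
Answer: -1700335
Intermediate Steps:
t(c, E) = 9 + 10*c² (t(c, E) = 9 - (-10*c)*c = 9 - (-10)*c² = 9 + 10*c²)
-65*t(5, -10)*101 = -65*(9 + 10*5²)*101 = -65*(9 + 10*25)*101 = -65*(9 + 250)*101 = -65*259*101 = -16835*101 = -1700335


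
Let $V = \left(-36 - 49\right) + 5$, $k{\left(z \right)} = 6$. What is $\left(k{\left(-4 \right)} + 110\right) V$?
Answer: $-9280$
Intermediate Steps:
$V = -80$ ($V = -85 + 5 = -80$)
$\left(k{\left(-4 \right)} + 110\right) V = \left(6 + 110\right) \left(-80\right) = 116 \left(-80\right) = -9280$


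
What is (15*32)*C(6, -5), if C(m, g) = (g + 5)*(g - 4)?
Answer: 0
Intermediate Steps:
C(m, g) = (-4 + g)*(5 + g) (C(m, g) = (5 + g)*(-4 + g) = (-4 + g)*(5 + g))
(15*32)*C(6, -5) = (15*32)*(-20 - 5 + (-5)²) = 480*(-20 - 5 + 25) = 480*0 = 0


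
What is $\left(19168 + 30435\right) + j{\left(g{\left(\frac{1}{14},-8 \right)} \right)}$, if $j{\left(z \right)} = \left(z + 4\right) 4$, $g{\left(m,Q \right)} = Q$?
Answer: $49587$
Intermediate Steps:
$j{\left(z \right)} = 16 + 4 z$ ($j{\left(z \right)} = \left(4 + z\right) 4 = 16 + 4 z$)
$\left(19168 + 30435\right) + j{\left(g{\left(\frac{1}{14},-8 \right)} \right)} = \left(19168 + 30435\right) + \left(16 + 4 \left(-8\right)\right) = 49603 + \left(16 - 32\right) = 49603 - 16 = 49587$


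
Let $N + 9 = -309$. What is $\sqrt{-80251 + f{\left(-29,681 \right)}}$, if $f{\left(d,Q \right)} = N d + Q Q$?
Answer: $2 \sqrt{98183} \approx 626.68$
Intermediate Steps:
$N = -318$ ($N = -9 - 309 = -318$)
$f{\left(d,Q \right)} = Q^{2} - 318 d$ ($f{\left(d,Q \right)} = - 318 d + Q Q = - 318 d + Q^{2} = Q^{2} - 318 d$)
$\sqrt{-80251 + f{\left(-29,681 \right)}} = \sqrt{-80251 - \left(-9222 - 681^{2}\right)} = \sqrt{-80251 + \left(463761 + 9222\right)} = \sqrt{-80251 + 472983} = \sqrt{392732} = 2 \sqrt{98183}$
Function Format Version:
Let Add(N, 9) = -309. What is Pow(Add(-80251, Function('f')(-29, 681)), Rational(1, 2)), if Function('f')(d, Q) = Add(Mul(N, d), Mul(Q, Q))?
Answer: Mul(2, Pow(98183, Rational(1, 2))) ≈ 626.68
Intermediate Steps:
N = -318 (N = Add(-9, -309) = -318)
Function('f')(d, Q) = Add(Pow(Q, 2), Mul(-318, d)) (Function('f')(d, Q) = Add(Mul(-318, d), Mul(Q, Q)) = Add(Mul(-318, d), Pow(Q, 2)) = Add(Pow(Q, 2), Mul(-318, d)))
Pow(Add(-80251, Function('f')(-29, 681)), Rational(1, 2)) = Pow(Add(-80251, Add(Pow(681, 2), Mul(-318, -29))), Rational(1, 2)) = Pow(Add(-80251, Add(463761, 9222)), Rational(1, 2)) = Pow(Add(-80251, 472983), Rational(1, 2)) = Pow(392732, Rational(1, 2)) = Mul(2, Pow(98183, Rational(1, 2)))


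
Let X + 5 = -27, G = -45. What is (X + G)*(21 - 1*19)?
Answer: -154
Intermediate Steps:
X = -32 (X = -5 - 27 = -32)
(X + G)*(21 - 1*19) = (-32 - 45)*(21 - 1*19) = -77*(21 - 19) = -77*2 = -154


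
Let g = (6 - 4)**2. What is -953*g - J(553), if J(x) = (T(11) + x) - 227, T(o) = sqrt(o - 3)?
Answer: -4138 - 2*sqrt(2) ≈ -4140.8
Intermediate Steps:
T(o) = sqrt(-3 + o)
g = 4 (g = 2**2 = 4)
J(x) = -227 + x + 2*sqrt(2) (J(x) = (sqrt(-3 + 11) + x) - 227 = (sqrt(8) + x) - 227 = (2*sqrt(2) + x) - 227 = (x + 2*sqrt(2)) - 227 = -227 + x + 2*sqrt(2))
-953*g - J(553) = -953*4 - (-227 + 553 + 2*sqrt(2)) = -3812 - (326 + 2*sqrt(2)) = -3812 + (-326 - 2*sqrt(2)) = -4138 - 2*sqrt(2)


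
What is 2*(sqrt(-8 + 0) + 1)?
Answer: 2 + 4*I*sqrt(2) ≈ 2.0 + 5.6569*I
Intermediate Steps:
2*(sqrt(-8 + 0) + 1) = 2*(sqrt(-8) + 1) = 2*(2*I*sqrt(2) + 1) = 2*(1 + 2*I*sqrt(2)) = 2 + 4*I*sqrt(2)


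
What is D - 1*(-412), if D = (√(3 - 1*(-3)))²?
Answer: 418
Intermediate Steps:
D = 6 (D = (√(3 + 3))² = (√6)² = 6)
D - 1*(-412) = 6 - 1*(-412) = 6 + 412 = 418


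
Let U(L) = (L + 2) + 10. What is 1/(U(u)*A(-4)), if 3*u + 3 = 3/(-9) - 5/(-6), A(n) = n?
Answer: -3/134 ≈ -0.022388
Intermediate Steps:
u = -⅚ (u = -1 + (3/(-9) - 5/(-6))/3 = -1 + (3*(-⅑) - 5*(-⅙))/3 = -1 + (-⅓ + ⅚)/3 = -1 + (⅓)*(½) = -1 + ⅙ = -⅚ ≈ -0.83333)
U(L) = 12 + L (U(L) = (2 + L) + 10 = 12 + L)
1/(U(u)*A(-4)) = 1/((12 - ⅚)*(-4)) = -¼/(67/6) = (6/67)*(-¼) = -3/134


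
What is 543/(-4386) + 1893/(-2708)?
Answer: -1628857/1979548 ≈ -0.82284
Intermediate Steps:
543/(-4386) + 1893/(-2708) = 543*(-1/4386) + 1893*(-1/2708) = -181/1462 - 1893/2708 = -1628857/1979548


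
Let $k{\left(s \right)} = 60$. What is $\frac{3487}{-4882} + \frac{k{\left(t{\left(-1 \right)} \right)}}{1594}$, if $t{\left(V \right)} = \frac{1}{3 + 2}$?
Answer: $- \frac{2632679}{3890954} \approx -0.67662$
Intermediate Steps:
$t{\left(V \right)} = \frac{1}{5}$
$\frac{3487}{-4882} + \frac{k{\left(t{\left(-1 \right)} \right)}}{1594} = \frac{3487}{-4882} + \frac{60}{1594} = 3487 \left(- \frac{1}{4882}\right) + 60 \cdot \frac{1}{1594} = - \frac{3487}{4882} + \frac{30}{797} = - \frac{2632679}{3890954}$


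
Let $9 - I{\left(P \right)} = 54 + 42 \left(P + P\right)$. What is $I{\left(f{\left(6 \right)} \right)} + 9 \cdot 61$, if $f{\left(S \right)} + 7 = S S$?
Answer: $-1932$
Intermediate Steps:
$f{\left(S \right)} = -7 + S^{2}$ ($f{\left(S \right)} = -7 + S S = -7 + S^{2}$)
$I{\left(P \right)} = -45 - 84 P$ ($I{\left(P \right)} = 9 - \left(54 + 42 \left(P + P\right)\right) = 9 - \left(54 + 42 \cdot 2 P\right) = 9 - \left(54 + 84 P\right) = -45 - 84 P$)
$I{\left(f{\left(6 \right)} \right)} + 9 \cdot 61 = \left(-45 - 84 \left(-7 + 6^{2}\right)\right) + 9 \cdot 61 = \left(-45 - 84 \left(-7 + 36\right)\right) + 549 = \left(-45 - 2436\right) + 549 = -2481 + 549 = -1932$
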